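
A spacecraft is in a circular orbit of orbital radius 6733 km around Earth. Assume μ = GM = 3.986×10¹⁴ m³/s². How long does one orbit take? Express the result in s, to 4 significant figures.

T ≈ 5498 s

r = 6733 km = 6.733×10⁶ m.
Kepler's third law: T = 2π√(r³/μ) = 2π√((6.733×10⁶)³ / 3.986×10¹⁴).
r³/μ = 7.658×10⁵ s², so T = 2π × 8.751×10² = 5.498×10³ s.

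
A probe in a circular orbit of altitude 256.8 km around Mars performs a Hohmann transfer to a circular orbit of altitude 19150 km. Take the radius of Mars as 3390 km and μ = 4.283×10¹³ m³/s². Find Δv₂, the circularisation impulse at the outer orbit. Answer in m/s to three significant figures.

r₁ = 3390 + 256.8 = 3646.8 km = 3.6468×10⁶ m.
r₂ = 3390 + 19150 = 22540 km = 2.2540×10⁷ m.
Transfer ellipse a_t = (r₁ + r₂)/2 = 1.309×10⁷ m.
At r₁: circular v_c1 = √(μ/r₁) = 3427 m/s; transfer-periapsis v_p = √[μ(2/r₁ − 1/a_t)] = 4496 m/s.
At r₂: circular v_c2 = √(μ/r₂) = 1378 m/s; transfer-apoapsis v_a = √[μ(2/r₂ − 1/a_t)] = 727.5 m/s.
Δv₂ = v_c2 − v_a = 651.0 m/s.

Δv ≈ 651 m/s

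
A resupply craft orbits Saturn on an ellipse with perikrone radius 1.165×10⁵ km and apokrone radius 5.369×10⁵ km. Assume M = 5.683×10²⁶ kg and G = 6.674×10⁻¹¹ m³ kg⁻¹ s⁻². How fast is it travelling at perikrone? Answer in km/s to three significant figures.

v ≈ 23.1 km/s

μ = GM = 6.674×10⁻¹¹ × 5.683×10²⁶ = 3.793×10¹⁶ m³/s².
Semi-major axis a = (r_p + r_a)/2 = 3.2670×10⁵ km = 3.267×10⁸ m.
Vis-viva: v² = μ(2/r − 1/a) = 3.793×10¹⁶ × (1.717×10⁻⁸ − 3.061×10⁻⁹) = 5.350×10⁸ m²/s².
v = 23130 m/s = 23.13 km/s.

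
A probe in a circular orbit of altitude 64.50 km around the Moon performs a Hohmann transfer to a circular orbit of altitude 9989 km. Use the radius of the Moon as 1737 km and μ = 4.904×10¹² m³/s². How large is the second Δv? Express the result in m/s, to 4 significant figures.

Δv ≈ 312.9 m/s

r₁ = 1737 + 64.50 = 1801.5 km = 1.8015×10⁶ m.
r₂ = 1737 + 9989 = 11726 km = 1.1726×10⁷ m.
Transfer ellipse a_t = (r₁ + r₂)/2 = 6.764×10⁶ m.
At r₁: circular v_c1 = √(μ/r₁) = 1650 m/s; transfer-perilune v_p = √[μ(2/r₁ − 1/a_t)] = 2172 m/s.
At r₂: circular v_c2 = √(μ/r₂) = 646.7 m/s; transfer-apolune v_a = √[μ(2/r₂ − 1/a_t)] = 333.8 m/s.
Δv₂ = v_c2 − v_a = 312.9 m/s.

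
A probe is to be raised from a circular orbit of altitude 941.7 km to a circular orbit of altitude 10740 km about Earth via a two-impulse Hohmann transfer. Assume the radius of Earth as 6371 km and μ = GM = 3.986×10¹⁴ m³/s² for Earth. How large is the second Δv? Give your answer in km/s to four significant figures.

Δv ≈ 1.092 km/s

r₁ = 6371 + 941.7 = 7312.7 km = 7.3127×10⁶ m.
r₂ = 6371 + 10740 = 17111 km = 1.7111×10⁷ m.
Transfer ellipse a_t = (r₁ + r₂)/2 = 1.221×10⁷ m.
At r₁: circular v_c1 = √(μ/r₁) = 7383 m/s; transfer-perigee v_p = √[μ(2/r₁ − 1/a_t)] = 8739 m/s.
At r₂: circular v_c2 = √(μ/r₂) = 4826 m/s; transfer-apogee v_a = √[μ(2/r₂ − 1/a_t)] = 3735 m/s.
Δv₂ = v_c2 − v_a = 1092 m/s.
= 1.092 km/s.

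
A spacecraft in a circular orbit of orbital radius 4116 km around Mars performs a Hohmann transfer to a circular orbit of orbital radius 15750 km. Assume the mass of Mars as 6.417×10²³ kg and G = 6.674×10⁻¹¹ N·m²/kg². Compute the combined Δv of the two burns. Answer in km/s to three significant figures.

Δv_total ≈ 1.42 km/s

μ = GM = 6.674×10⁻¹¹ × 6.417×10²³ = 4.283×10¹³ m³/s².
r₁ = 4116 km = 4.116×10⁶ m.
r₂ = 15750 km = 1.575×10⁷ m.
Transfer ellipse a_t = (r₁ + r₂)/2 = 9.933×10⁶ m.
At r₁: circular v_c1 = √(μ/r₁) = 3226 m/s; transfer-periapsis v_p = √[μ(2/r₁ − 1/a_t)] = 4062 m/s.
Δv₁ = v_p − v_c1 = 836.1 m/s.
At r₂: circular v_c2 = √(μ/r₂) = 1649 m/s; transfer-apoapsis v_a = √[μ(2/r₂ − 1/a_t)] = 1061 m/s.
Δv₂ = v_c2 − v_a = 587.5 m/s.
Total Δv = Δv₁ + Δv₂ = 1424 m/s = 1.424 km/s.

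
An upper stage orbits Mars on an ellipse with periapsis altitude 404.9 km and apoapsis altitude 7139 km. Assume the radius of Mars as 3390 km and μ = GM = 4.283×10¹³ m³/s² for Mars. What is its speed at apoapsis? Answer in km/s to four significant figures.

v ≈ 1.468 km/s

r_p = 3390 + 404.9 = 3794.9 km = 3.7949×10⁶ m.
r_a = 3390 + 7139 = 10529 km = 1.0529×10⁷ m.
Semi-major axis a = (r_p + r_a)/2 = 7161.9 km = 7.162×10⁶ m.
Vis-viva: v² = μ(2/r − 1/a) = 4.283×10¹³ × (1.900×10⁻⁷ − 1.396×10⁻⁷) = 2.155×10⁶ m²/s².
v = 1468 m/s = 1.468 km/s.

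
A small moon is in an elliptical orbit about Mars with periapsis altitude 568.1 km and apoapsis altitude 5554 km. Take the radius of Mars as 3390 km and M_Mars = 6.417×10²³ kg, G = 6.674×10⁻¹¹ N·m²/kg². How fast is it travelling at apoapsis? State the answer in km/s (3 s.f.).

v ≈ 1.71 km/s

μ = GM = 6.674×10⁻¹¹ × 6.417×10²³ = 4.283×10¹³ m³/s².
r_p = 3390 + 568.1 = 3958.1 km = 3.9581×10⁶ m.
r_a = 3390 + 5554 = 8944.0 km = 8.9440×10⁶ m.
Semi-major axis a = (r_p + r_a)/2 = 6451.1 km = 6.451×10⁶ m.
Vis-viva: v² = μ(2/r − 1/a) = 4.283×10¹³ × (2.236×10⁻⁷ − 1.550×10⁻⁷) = 2.938×10⁶ m²/s².
v = 1714 m/s = 1.714 km/s.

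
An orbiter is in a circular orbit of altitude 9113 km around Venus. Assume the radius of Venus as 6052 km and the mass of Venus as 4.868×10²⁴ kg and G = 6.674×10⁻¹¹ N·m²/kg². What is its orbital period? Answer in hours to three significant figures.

T ≈ 5.72 hours

μ = GM = 6.674×10⁻¹¹ × 4.868×10²⁴ = 3.249×10¹⁴ m³/s².
r = 6052 + 9113 = 15165 km = 1.5165×10⁷ m.
Kepler's third law: T = 2π√(r³/μ) = 2π√((1.516×10⁷)³ / 3.249×10¹⁴).
r³/μ = 1.073×10⁷ s², so T = 2π × 3.276×10³ = 2.059×10⁴ s.
Converting: 2.059×10⁴ s ÷ 3600 = 5.718 hours.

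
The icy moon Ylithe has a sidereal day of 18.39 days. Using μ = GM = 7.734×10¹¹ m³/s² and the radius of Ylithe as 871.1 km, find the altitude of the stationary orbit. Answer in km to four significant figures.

h_sync ≈ 35840 km

T = 18.39 days = 1.589×10⁶ s.
A synchronous orbit has period T, so by Kepler's third law a = (μT²/4π²)^(1/3).
μT²/4π² = 7.734×10¹¹ × (1.589×10⁶)² / 39.48 = 4.946×10²² m³.
a = 3.671×10⁷ m = 36707 km.
Altitude h = a − R = 36707 − 871.1 = 35836 km.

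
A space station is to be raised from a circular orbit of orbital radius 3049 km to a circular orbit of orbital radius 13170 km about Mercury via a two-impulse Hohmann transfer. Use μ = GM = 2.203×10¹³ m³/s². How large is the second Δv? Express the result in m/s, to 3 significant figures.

r₁ = 3049 km = 3.049×10⁶ m.
r₂ = 13170 km = 1.317×10⁷ m.
Transfer ellipse a_t = (r₁ + r₂)/2 = 8.110×10⁶ m.
At r₁: circular v_c1 = √(μ/r₁) = 2688 m/s; transfer-periherm v_p = √[μ(2/r₁ − 1/a_t)] = 3426 m/s.
At r₂: circular v_c2 = √(μ/r₂) = 1293 m/s; transfer-apoherm v_a = √[μ(2/r₂ − 1/a_t)] = 793.0 m/s.
Δv₂ = v_c2 − v_a = 500.3 m/s.

Δv ≈ 500 m/s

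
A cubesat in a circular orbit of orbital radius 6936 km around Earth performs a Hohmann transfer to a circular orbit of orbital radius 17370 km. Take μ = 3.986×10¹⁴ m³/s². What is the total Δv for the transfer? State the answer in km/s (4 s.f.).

Δv_total ≈ 2.654 km/s

r₁ = 6936 km = 6.936×10⁶ m.
r₂ = 17370 km = 1.737×10⁷ m.
Transfer ellipse a_t = (r₁ + r₂)/2 = 1.215×10⁷ m.
At r₁: circular v_c1 = √(μ/r₁) = 7581 m/s; transfer-perigee v_p = √[μ(2/r₁ − 1/a_t)] = 9063 m/s.
Δv₁ = v_p − v_c1 = 1482 m/s.
At r₂: circular v_c2 = √(μ/r₂) = 4790 m/s; transfer-apogee v_a = √[μ(2/r₂ − 1/a_t)] = 3619 m/s.
Δv₂ = v_c2 − v_a = 1171 m/s.
Total Δv = Δv₁ + Δv₂ = 2654 m/s = 2.654 km/s.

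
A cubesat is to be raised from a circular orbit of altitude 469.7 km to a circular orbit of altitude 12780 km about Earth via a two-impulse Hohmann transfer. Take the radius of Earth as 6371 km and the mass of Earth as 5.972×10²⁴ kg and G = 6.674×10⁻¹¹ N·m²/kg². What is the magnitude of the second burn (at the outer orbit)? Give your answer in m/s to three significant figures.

Δv ≈ 1250 m/s

μ = GM = 6.674×10⁻¹¹ × 5.972×10²⁴ = 3.986×10¹⁴ m³/s².
r₁ = 6371 + 469.7 = 6840.7 km = 6.8407×10⁶ m.
r₂ = 6371 + 12780 = 19151 km = 1.9151×10⁷ m.
Transfer ellipse a_t = (r₁ + r₂)/2 = 1.300×10⁷ m.
At r₁: circular v_c1 = √(μ/r₁) = 7633 m/s; transfer-perigee v_p = √[μ(2/r₁ − 1/a_t)] = 9266 m/s.
At r₂: circular v_c2 = √(μ/r₂) = 4562 m/s; transfer-apogee v_a = √[μ(2/r₂ − 1/a_t)] = 3310 m/s.
Δv₂ = v_c2 − v_a = 1252 m/s.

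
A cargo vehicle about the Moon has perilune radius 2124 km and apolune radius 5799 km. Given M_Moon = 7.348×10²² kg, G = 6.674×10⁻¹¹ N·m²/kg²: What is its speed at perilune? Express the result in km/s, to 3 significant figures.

v ≈ 1.84 km/s

μ = GM = 6.674×10⁻¹¹ × 7.348×10²² = 4.904×10¹² m³/s².
Semi-major axis a = (r_p + r_a)/2 = 3961.5 km = 3.962×10⁶ m.
Vis-viva: v² = μ(2/r − 1/a) = 4.904×10¹² × (9.416×10⁻⁷ − 2.524×10⁻⁷) = 3.380×10⁶ m²/s².
v = 1838 m/s = 1.838 km/s.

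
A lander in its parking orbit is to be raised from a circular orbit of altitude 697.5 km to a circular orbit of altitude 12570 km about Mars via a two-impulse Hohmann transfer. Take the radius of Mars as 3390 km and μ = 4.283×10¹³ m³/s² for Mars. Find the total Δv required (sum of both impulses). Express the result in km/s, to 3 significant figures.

Δv_total ≈ 1.44 km/s

r₁ = 3390 + 697.5 = 4087.5 km = 4.0875×10⁶ m.
r₂ = 3390 + 12570 = 15960 km = 1.5960×10⁷ m.
Transfer ellipse a_t = (r₁ + r₂)/2 = 1.002×10⁷ m.
At r₁: circular v_c1 = √(μ/r₁) = 3237 m/s; transfer-periapsis v_p = √[μ(2/r₁ − 1/a_t)] = 4085 m/s.
Δv₁ = v_p − v_c1 = 847.6 m/s.
At r₂: circular v_c2 = √(μ/r₂) = 1638 m/s; transfer-apoapsis v_a = √[μ(2/r₂ − 1/a_t)] = 1046 m/s.
Δv₂ = v_c2 − v_a = 592.1 m/s.
Total Δv = Δv₁ + Δv₂ = 1440 m/s = 1.440 km/s.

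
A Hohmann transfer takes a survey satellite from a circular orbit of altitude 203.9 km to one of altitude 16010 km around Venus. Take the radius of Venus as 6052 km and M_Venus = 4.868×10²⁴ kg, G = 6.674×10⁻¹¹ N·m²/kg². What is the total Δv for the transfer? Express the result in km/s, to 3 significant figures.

Δv_total ≈ 3.08 km/s

μ = GM = 6.674×10⁻¹¹ × 4.868×10²⁴ = 3.249×10¹⁴ m³/s².
r₁ = 6052 + 203.9 = 6255.9 km = 6.2559×10⁶ m.
r₂ = 6052 + 16010 = 22062 km = 2.2062×10⁷ m.
Transfer ellipse a_t = (r₁ + r₂)/2 = 1.416×10⁷ m.
At r₁: circular v_c1 = √(μ/r₁) = 7206 m/s; transfer-periapsis v_p = √[μ(2/r₁ − 1/a_t)] = 8996 m/s.
Δv₁ = v_p − v_c1 = 1789 m/s.
At r₂: circular v_c2 = √(μ/r₂) = 3837 m/s; transfer-apoapsis v_a = √[μ(2/r₂ − 1/a_t)] = 2551 m/s.
Δv₂ = v_c2 − v_a = 1287 m/s.
Total Δv = Δv₁ + Δv₂ = 3076 m/s = 3.076 km/s.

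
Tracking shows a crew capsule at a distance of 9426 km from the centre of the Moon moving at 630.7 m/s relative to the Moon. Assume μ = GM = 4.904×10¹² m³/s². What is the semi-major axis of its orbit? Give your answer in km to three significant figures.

r = 9.426×10⁶ m.
Specific orbital energy ε = v²/2 − μ/r = (630.7)²/2 − 4.904×10¹²/9.426×10⁶ = -3.214×10⁵ J/kg.
Since ε = −μ/(2a), a = −μ/(2ε) = 7.630×10⁶ m = 7629.8 km.

a ≈ 7630 km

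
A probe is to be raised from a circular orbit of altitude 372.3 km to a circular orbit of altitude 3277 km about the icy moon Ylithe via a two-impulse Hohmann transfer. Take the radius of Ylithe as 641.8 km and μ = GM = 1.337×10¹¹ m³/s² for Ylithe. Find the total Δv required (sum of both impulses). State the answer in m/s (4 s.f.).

r₁ = 641.8 + 372.3 = 1014.1 km = 1.0141×10⁶ m.
r₂ = 641.8 + 3277 = 3918.8 km = 3.9188×10⁶ m.
Transfer ellipse a_t = (r₁ + r₂)/2 = 2.466×10⁶ m.
At r₁: circular v_c1 = √(μ/r₁) = 363.1 m/s; transfer-periapsis v_p = √[μ(2/r₁ − 1/a_t)] = 457.7 m/s.
Δv₁ = v_p − v_c1 = 94.58 m/s.
At r₂: circular v_c2 = √(μ/r₂) = 184.7 m/s; transfer-apoapsis v_a = √[μ(2/r₂ − 1/a_t)] = 118.4 m/s.
Δv₂ = v_c2 − v_a = 66.27 m/s.
Total Δv = Δv₁ + Δv₂ = 160.9 m/s.

Δv_total ≈ 160.9 m/s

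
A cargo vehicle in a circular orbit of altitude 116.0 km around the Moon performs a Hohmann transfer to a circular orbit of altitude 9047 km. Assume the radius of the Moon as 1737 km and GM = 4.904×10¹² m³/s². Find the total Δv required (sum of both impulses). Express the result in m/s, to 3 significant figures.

r₁ = 1737 + 116.0 = 1853.0 km = 1.8530×10⁶ m.
r₂ = 1737 + 9047 = 10784 km = 1.0784×10⁷ m.
Transfer ellipse a_t = (r₁ + r₂)/2 = 6.318×10⁶ m.
At r₁: circular v_c1 = √(μ/r₁) = 1627 m/s; transfer-perilune v_p = √[μ(2/r₁ − 1/a_t)] = 2125 m/s.
Δv₁ = v_p − v_c1 = 498.5 m/s.
At r₂: circular v_c2 = √(μ/r₂) = 674.3 m/s; transfer-apolune v_a = √[μ(2/r₂ − 1/a_t)] = 365.2 m/s.
Δv₂ = v_c2 − v_a = 309.2 m/s.
Total Δv = Δv₁ + Δv₂ = 807.7 m/s.

Δv_total ≈ 808 m/s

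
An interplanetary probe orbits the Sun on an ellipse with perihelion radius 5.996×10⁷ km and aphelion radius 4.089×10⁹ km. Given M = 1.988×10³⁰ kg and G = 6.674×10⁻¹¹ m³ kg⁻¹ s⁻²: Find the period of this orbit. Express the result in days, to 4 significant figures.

μ = GM = 6.674×10⁻¹¹ × 1.988×10³⁰ = 1.327×10²⁰ m³/s².
Semi-major axis a = (r_p + r_a)/2 = (5.9960×10⁷ + 4.0890×10⁹)/2 = 2.0745×10⁹ km = 2.074×10¹² m.
By Kepler's third law T = 2π√(a³/μ) = 2π × 2.594×10⁸ = 1.630×10⁹ s.
= 18860 days.

T ≈ 18860 days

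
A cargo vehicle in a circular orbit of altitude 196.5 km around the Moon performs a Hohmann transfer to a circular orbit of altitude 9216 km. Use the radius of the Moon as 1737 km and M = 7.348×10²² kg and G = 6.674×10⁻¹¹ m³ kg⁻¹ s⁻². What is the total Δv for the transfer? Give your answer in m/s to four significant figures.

μ = GM = 6.674×10⁻¹¹ × 7.348×10²² = 4.904×10¹² m³/s².
r₁ = 1737 + 196.5 = 1933.5 km = 1.9335×10⁶ m.
r₂ = 1737 + 9216 = 10953 km = 1.0953×10⁷ m.
Transfer ellipse a_t = (r₁ + r₂)/2 = 6.443×10⁶ m.
At r₁: circular v_c1 = √(μ/r₁) = 1593 m/s; transfer-perilune v_p = √[μ(2/r₁ − 1/a_t)] = 2076 m/s.
Δv₁ = v_p − v_c1 = 483.8 m/s.
At r₂: circular v_c2 = √(μ/r₂) = 669.1 m/s; transfer-apolune v_a = √[μ(2/r₂ − 1/a_t)] = 366.5 m/s.
Δv₂ = v_c2 − v_a = 302.6 m/s.
Total Δv = Δv₁ + Δv₂ = 786.4 m/s.

Δv_total ≈ 786.4 m/s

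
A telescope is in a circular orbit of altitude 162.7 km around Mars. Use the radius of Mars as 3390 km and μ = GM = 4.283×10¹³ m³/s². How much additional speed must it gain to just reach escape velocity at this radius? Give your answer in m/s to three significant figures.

Δv ≈ 1440 m/s

r = 3390 + 162.7 = 3552.7 km = 3.5527×10⁶ m.
Circular speed v_c = √(μ/r) = 3472 m/s.
Escape speed v_esc = √(2μ/r) = √2 × v_c = 4910 m/s.
Δv = v_esc − v_c = 1438 m/s.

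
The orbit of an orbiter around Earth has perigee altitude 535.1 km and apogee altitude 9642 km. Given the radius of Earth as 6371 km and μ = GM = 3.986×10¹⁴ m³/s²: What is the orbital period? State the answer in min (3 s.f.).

T ≈ 203 min

r_p = 6371 + 535.1 = 6906.1 km = 6.9061×10⁶ m.
r_a = 6371 + 9642 = 16013 km = 1.6013×10⁷ m.
Semi-major axis a = (r_p + r_a)/2 = (6906.1 + 16013)/2 = 11460 km = 1.146×10⁷ m.
By Kepler's third law T = 2π√(a³/μ) = 2π × 1.943×10³ = 1.221×10⁴ s.
= 203.5 min.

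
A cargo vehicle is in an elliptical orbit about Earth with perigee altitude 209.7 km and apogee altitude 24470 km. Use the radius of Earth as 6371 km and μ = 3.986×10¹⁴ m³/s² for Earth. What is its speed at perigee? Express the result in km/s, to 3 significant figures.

r_p = 6371 + 209.7 = 6580.7 km = 6.5807×10⁶ m.
r_a = 6371 + 24470 = 30841 km = 3.0841×10⁷ m.
Semi-major axis a = (r_p + r_a)/2 = 18711 km = 1.871×10⁷ m.
Vis-viva: v² = μ(2/r − 1/a) = 3.986×10¹⁴ × (3.039×10⁻⁷ − 5.344×10⁻⁸) = 9.984×10⁷ m²/s².
v = 9992 m/s = 9.992 km/s.

v ≈ 9.99 km/s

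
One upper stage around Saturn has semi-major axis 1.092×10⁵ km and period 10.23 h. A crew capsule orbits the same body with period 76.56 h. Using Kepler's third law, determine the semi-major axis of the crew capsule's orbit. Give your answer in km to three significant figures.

Kepler's third law: a³ ∝ T², so a₂ = a₁ (T₂/T₁)^(2/3).
T₂/T₁ = 7.484, (T₂/T₁)^(2/3) = 3.826.
a₂ = 1.092×10⁵ × 3.826 = 4.178×10⁵ km.

a₂ ≈ 4.18×10⁵ km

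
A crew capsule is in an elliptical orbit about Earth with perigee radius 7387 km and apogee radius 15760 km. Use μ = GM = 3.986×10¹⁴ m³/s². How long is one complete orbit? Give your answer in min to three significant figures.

Semi-major axis a = (r_p + r_a)/2 = (7387.0 + 15760)/2 = 11574 km = 1.157×10⁷ m.
By Kepler's third law T = 2π√(a³/μ) = 2π × 1.972×10³ = 1.239×10⁴ s.
= 206.5 min.

T ≈ 207 min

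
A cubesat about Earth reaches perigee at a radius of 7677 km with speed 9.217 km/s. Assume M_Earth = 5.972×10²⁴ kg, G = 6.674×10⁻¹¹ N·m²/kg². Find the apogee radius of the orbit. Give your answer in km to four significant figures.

μ = GM = 6.674×10⁻¹¹ × 5.972×10²⁴ = 3.986×10¹⁴ m³/s².
r_p = 7.677×10⁶ m.
Specific energy ε = v²/2 − μ/r = -9.441×10⁶ J/kg, so a = −μ/(2ε) = 2.111×10⁷ m.
The apsides satisfy r_p + r_a = 2a, so the apogee radius is 2a − r_p = 3.454×10⁷ m = 34540 km.

apogee radius ≈ 34540 km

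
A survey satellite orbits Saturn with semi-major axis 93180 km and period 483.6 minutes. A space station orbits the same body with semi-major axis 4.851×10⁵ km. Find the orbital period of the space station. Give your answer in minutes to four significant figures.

T₂ ≈ 5744 minutes

Kepler's third law: T² ∝ a³, so T₂ = T₁ (a₂/a₁)^(3/2).
a₂/a₁ = 5.206, (a₂/a₁)^(3/2) = 11.88.
T₂ = 483.6 × 11.88 = 5744 minutes.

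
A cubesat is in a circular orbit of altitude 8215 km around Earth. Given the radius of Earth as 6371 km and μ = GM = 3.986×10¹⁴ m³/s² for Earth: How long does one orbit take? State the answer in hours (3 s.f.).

r = 6371 + 8215 = 14586 km = 1.4586×10⁷ m.
Kepler's third law: T = 2π√(r³/μ) = 2π√((1.459×10⁷)³ / 3.986×10¹⁴).
r³/μ = 7.785×10⁶ s², so T = 2π × 2.790×10³ = 1.753×10⁴ s.
Converting: 1.753×10⁴ s ÷ 3600 = 4.870 hours.

T ≈ 4.87 hours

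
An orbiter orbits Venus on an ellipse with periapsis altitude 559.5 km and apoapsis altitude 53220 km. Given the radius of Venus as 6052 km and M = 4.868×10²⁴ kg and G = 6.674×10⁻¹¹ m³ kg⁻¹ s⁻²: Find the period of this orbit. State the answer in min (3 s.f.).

μ = GM = 6.674×10⁻¹¹ × 4.868×10²⁴ = 3.249×10¹⁴ m³/s².
r_p = 6052 + 559.5 = 6611.5 km = 6.6115×10⁶ m.
r_a = 6052 + 53220 = 59272 km = 5.9272×10⁷ m.
Semi-major axis a = (r_p + r_a)/2 = (6611.5 + 59272)/2 = 32942 km = 3.294×10⁷ m.
By Kepler's third law T = 2π√(a³/μ) = 2π × 1.049×10⁴ = 6.591×10⁴ s.
= 1098 min.

T ≈ 1100 min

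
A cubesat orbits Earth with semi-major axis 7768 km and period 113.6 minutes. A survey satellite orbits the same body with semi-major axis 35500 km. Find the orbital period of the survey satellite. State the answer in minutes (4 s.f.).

Kepler's third law: T² ∝ a³, so T₂ = T₁ (a₂/a₁)^(3/2).
a₂/a₁ = 4.570, (a₂/a₁)^(3/2) = 9.770.
T₂ = 113.6 × 9.770 = 1110 minutes.

T₂ ≈ 1110 minutes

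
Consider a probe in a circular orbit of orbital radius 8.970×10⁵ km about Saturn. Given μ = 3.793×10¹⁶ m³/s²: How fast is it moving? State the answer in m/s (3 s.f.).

r = 8.970×10⁵ km = 8.970×10⁸ m.
For a circular orbit v = √(μ/r) = √(3.793×10¹⁶ / 8.970×10⁸) = √(4.229×10⁷) = 6503 m/s.

v ≈ 6500 m/s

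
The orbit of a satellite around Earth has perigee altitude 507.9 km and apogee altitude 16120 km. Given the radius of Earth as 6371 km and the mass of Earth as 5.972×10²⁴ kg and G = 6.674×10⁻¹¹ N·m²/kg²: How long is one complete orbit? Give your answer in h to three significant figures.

μ = GM = 6.674×10⁻¹¹ × 5.972×10²⁴ = 3.986×10¹⁴ m³/s².
r_p = 6371 + 507.9 = 6878.9 km = 6.8789×10⁶ m.
r_a = 6371 + 16120 = 22491 km = 2.2491×10⁷ m.
Semi-major axis a = (r_p + r_a)/2 = (6878.9 + 22491)/2 = 14685 km = 1.468×10⁷ m.
By Kepler's third law T = 2π√(a³/μ) = 2π × 2.819×10³ = 1.771×10⁴ s.
= 4.920 h.

T ≈ 4.92 h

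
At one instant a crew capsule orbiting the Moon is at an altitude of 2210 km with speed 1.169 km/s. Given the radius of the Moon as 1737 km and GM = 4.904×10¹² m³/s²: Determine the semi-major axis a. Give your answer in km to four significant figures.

r = 1737 + 2210 = 3947.0 km = 3.947×10⁶ m.
Specific orbital energy ε = v²/2 − μ/r = (1169)²/2 − 4.904×10¹²/3.947×10⁶ = -5.592×10⁵ J/kg.
Since ε = −μ/(2a), a = −μ/(2ε) = 4.385×10⁶ m = 4385.0 km.

a ≈ 4385 km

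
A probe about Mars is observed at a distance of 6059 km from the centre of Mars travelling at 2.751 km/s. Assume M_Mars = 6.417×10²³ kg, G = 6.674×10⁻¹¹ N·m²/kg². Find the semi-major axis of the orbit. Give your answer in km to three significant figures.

a ≈ 6520 km

μ = GM = 6.674×10⁻¹¹ × 6.417×10²³ = 4.283×10¹³ m³/s².
r = 6.059×10⁶ m.
Vis-viva rearranged: 1/a = 2/r − v²/μ = 3.301×10⁻⁷ − 1.767×10⁻⁷ = 1.534×10⁻⁷ m⁻¹.
a = 6.520×10⁶ m = 6519.9 km.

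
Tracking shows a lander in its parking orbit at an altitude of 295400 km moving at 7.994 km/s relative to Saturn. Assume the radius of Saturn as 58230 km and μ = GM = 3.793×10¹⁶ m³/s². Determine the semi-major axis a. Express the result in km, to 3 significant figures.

r = 58230 + 295400 = 3.5363×10⁵ km = 3.536×10⁸ m.
Vis-viva rearranged: 1/a = 2/r − v²/μ = 5.656×10⁻⁹ − 1.685×10⁻⁹ = 3.971×10⁻⁹ m⁻¹.
a = 2.518×10⁸ m = 2.5184×10⁵ km.

a ≈ 2.52×10⁵ km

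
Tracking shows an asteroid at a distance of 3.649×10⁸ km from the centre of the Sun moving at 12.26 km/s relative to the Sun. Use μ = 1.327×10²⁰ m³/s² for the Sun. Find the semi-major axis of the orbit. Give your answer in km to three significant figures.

r = 3.649×10¹¹ m.
Vis-viva rearranged: 1/a = 2/r − v²/μ = 5.481×10⁻¹² − 1.133×10⁻¹² = 4.348×10⁻¹² m⁻¹.
a = 2.300×10¹¹ m = 2.2998×10⁸ km.

a ≈ 2.30×10⁸ km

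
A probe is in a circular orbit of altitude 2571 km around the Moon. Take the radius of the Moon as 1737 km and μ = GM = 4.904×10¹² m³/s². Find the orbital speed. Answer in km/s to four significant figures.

r = 1737 + 2571 = 4308.0 km = 4.3080×10⁶ m.
For a circular orbit v = √(μ/r) = √(4.904×10¹² / 4.308×10⁶) = √(1.138×10⁶) = 1067 m/s.
That is 1.067 km/s.

v ≈ 1.067 km/s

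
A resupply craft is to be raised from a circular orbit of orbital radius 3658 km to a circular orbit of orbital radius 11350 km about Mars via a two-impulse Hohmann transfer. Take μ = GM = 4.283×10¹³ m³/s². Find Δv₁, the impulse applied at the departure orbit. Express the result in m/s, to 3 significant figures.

Δv ≈ 786 m/s

r₁ = 3658 km = 3.658×10⁶ m.
r₂ = 11350 km = 1.135×10⁷ m.
Transfer ellipse a_t = (r₁ + r₂)/2 = 7.504×10⁶ m.
At r₁: circular v_c1 = √(μ/r₁) = 3422 m/s; transfer-periapsis v_p = √[μ(2/r₁ − 1/a_t)] = 4208 m/s.
Δv₁ = v_p − v_c1 = 786.5 m/s.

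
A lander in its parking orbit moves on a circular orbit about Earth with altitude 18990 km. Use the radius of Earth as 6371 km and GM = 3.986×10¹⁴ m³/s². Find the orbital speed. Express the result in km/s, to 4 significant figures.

r = 6371 + 18990 = 25361 km = 2.5361×10⁷ m.
For a circular orbit v = √(μ/r) = √(3.986×10¹⁴ / 2.536×10⁷) = √(1.572×10⁷) = 3964 m/s.
That is 3.964 km/s.

v ≈ 3.964 km/s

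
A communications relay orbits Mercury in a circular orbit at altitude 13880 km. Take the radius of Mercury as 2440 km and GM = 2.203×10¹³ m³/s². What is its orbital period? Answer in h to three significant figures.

T ≈ 24.5 h

r = 2440 + 13880 = 16320 km = 1.6320×10⁷ m.
Kepler's third law: T = 2π√(r³/μ) = 2π√((1.632×10⁷)³ / 2.203×10¹³).
r³/μ = 1.973×10⁸ s², so T = 2π × 1.405×10⁴ = 8.826×10⁴ s.
Converting: 8.826×10⁴ s ÷ 3600 = 24.52 h.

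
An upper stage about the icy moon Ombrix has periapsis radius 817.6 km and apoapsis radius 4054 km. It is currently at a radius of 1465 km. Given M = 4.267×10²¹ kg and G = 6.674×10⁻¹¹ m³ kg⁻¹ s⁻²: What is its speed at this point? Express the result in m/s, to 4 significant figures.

μ = GM = 6.674×10⁻¹¹ × 4.267×10²¹ = 2.848×10¹¹ m³/s².
Semi-major axis a = (r_p + r_a)/2 = 2435.8 km = 2.436×10⁶ m.
Vis-viva: v² = μ(2/r − 1/a) = 2.848×10¹¹ × (1.365×10⁻⁶ − 4.105×10⁻⁷) = 2.719×10⁵ m²/s².
v = 521.4 m/s.

v ≈ 521.4 m/s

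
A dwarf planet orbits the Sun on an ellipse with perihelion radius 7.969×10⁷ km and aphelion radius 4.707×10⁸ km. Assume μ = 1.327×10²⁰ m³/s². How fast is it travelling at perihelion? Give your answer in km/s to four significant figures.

v ≈ 53.37 km/s

Semi-major axis a = (r_p + r_a)/2 = 2.7520×10⁸ km = 2.752×10¹¹ m.
Vis-viva: v² = μ(2/r − 1/a) = 1.327×10²⁰ × (2.510×10⁻¹¹ − 3.634×10⁻¹²) = 2.848×10⁹ m²/s².
v = 53370 m/s = 53.37 km/s.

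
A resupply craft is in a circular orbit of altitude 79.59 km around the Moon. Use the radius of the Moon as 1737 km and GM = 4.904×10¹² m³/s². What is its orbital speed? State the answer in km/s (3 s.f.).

r = 1737 + 79.59 = 1816.6 km = 1.8166×10⁶ m.
For a circular orbit v = √(μ/r) = √(4.904×10¹² / 1.817×10⁶) = √(2.700×10⁶) = 1643 m/s.
That is 1.643 km/s.

v ≈ 1.64 km/s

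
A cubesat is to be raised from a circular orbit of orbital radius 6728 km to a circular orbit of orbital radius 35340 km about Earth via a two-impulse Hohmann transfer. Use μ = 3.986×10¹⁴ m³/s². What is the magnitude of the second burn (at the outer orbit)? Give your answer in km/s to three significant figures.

r₁ = 6728 km = 6.728×10⁶ m.
r₂ = 35340 km = 3.534×10⁷ m.
Transfer ellipse a_t = (r₁ + r₂)/2 = 2.103×10⁷ m.
At r₁: circular v_c1 = √(μ/r₁) = 7697 m/s; transfer-perigee v_p = √[μ(2/r₁ − 1/a_t)] = 9977 m/s.
At r₂: circular v_c2 = √(μ/r₂) = 3358 m/s; transfer-apogee v_a = √[μ(2/r₂ − 1/a_t)] = 1899 m/s.
Δv₂ = v_c2 − v_a = 1459 m/s.
= 1.459 km/s.

Δv ≈ 1.46 km/s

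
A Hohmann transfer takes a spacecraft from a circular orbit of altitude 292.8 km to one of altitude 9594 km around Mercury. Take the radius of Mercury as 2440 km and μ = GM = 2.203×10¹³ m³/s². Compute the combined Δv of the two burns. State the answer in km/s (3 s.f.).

r₁ = 2440 + 292.8 = 2732.8 km = 2.7328×10⁶ m.
r₂ = 2440 + 9594 = 12034 km = 1.2034×10⁷ m.
Transfer ellipse a_t = (r₁ + r₂)/2 = 7.383×10⁶ m.
At r₁: circular v_c1 = √(μ/r₁) = 2839 m/s; transfer-periherm v_p = √[μ(2/r₁ − 1/a_t)] = 3625 m/s.
Δv₁ = v_p − v_c1 = 785.5 m/s.
At r₂: circular v_c2 = √(μ/r₂) = 1353 m/s; transfer-apoherm v_a = √[μ(2/r₂ − 1/a_t)] = 823.1 m/s.
Δv₂ = v_c2 − v_a = 529.9 m/s.
Total Δv = Δv₁ + Δv₂ = 1315 m/s = 1.315 km/s.

Δv_total ≈ 1.32 km/s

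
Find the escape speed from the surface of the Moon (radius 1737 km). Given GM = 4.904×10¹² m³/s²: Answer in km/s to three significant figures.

v_esc ≈ 2.38 km/s

r = R = 1.737×10⁶ m.
Escape speed v_esc = √(2μ/r) = √(2 × 4.904×10¹² / 1.737×10⁶) = √(5.647×10⁶) = 2376 m/s.
= 2.376 km/s.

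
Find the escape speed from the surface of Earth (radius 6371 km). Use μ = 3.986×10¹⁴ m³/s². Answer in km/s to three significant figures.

r = R = 6.371×10⁶ m.
Escape speed v_esc = √(2μ/r) = √(2 × 3.986×10¹⁴ / 6.371×10⁶) = √(1.251×10⁸) = 11190 m/s.
= 11.19 km/s.

v_esc ≈ 11.2 km/s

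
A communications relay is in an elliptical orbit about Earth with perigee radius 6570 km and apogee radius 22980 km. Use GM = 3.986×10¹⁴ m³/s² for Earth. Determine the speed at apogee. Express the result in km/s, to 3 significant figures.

Semi-major axis a = (r_p + r_a)/2 = 14775 km = 1.478×10⁷ m.
Vis-viva: v² = μ(2/r − 1/a) = 3.986×10¹⁴ × (8.703×10⁻⁸ − 6.768×10⁻⁸) = 7.713×10⁶ m²/s².
v = 2777 m/s = 2.777 km/s.

v ≈ 2.78 km/s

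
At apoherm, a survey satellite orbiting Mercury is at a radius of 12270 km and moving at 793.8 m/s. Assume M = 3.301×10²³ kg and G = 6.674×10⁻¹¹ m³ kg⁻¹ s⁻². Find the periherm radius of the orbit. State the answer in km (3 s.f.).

periherm radius ≈ 2610 km

μ = GM = 6.674×10⁻¹¹ × 3.301×10²³ = 2.203×10¹³ m³/s².
r_a = 1.227×10⁷ m.
Specific energy ε = v²/2 − μ/r = -1.480×10⁶ J/kg, so a = −μ/(2ε) = 7.441×10⁶ m.
The apsides satisfy r_p + r_a = 2a, so the periherm radius is 2a − r_a = 2.611×10⁶ m = 2611.2 km.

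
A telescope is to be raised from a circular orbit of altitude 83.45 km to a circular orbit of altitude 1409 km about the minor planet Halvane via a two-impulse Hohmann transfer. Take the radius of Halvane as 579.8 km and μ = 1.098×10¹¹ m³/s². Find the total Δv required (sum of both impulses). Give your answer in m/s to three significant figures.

r₁ = 579.8 + 83.45 = 663.25 km = 6.6325×10⁵ m.
r₂ = 579.8 + 1409 = 1988.8 km = 1.9888×10⁶ m.
Transfer ellipse a_t = (r₁ + r₂)/2 = 1.326×10⁶ m.
At r₁: circular v_c1 = √(μ/r₁) = 406.9 m/s; transfer-periapsis v_p = √[μ(2/r₁ − 1/a_t)] = 498.3 m/s.
Δv₁ = v_p − v_c1 = 91.41 m/s.
At r₂: circular v_c2 = √(μ/r₂) = 235.0 m/s; transfer-apoapsis v_a = √[μ(2/r₂ − 1/a_t)] = 166.2 m/s.
Δv₂ = v_c2 − v_a = 68.79 m/s.
Total Δv = Δv₁ + Δv₂ = 160.2 m/s.

Δv_total ≈ 160 m/s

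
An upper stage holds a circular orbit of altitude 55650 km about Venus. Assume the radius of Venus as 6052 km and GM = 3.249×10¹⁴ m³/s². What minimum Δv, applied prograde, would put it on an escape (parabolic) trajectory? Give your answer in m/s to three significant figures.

r = 6052 + 55650 = 61702 km = 6.1702×10⁷ m.
Circular speed v_c = √(μ/r) = 2295 m/s.
Escape speed v_esc = √(2μ/r) = √2 × v_c = 3245 m/s.
Δv = v_esc − v_c = 950.5 m/s.

Δv ≈ 950 m/s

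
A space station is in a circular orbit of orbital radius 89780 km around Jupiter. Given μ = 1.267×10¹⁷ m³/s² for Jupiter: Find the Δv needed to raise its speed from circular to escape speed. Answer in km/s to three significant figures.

Δv ≈ 15.6 km/s

r = 89780 km = 8.978×10⁷ m.
Circular speed v_c = √(μ/r) = 37570 m/s.
Escape speed v_esc = √(2μ/r) = √2 × v_c = 53130 m/s.
Δv = v_esc − v_c = 15560 m/s = 15.56 km/s.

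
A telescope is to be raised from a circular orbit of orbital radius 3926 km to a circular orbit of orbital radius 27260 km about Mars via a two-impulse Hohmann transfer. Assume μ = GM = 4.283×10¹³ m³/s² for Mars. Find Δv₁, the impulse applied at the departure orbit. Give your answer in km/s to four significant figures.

r₁ = 3926 km = 3.926×10⁶ m.
r₂ = 27260 km = 2.726×10⁷ m.
Transfer ellipse a_t = (r₁ + r₂)/2 = 1.559×10⁷ m.
At r₁: circular v_c1 = √(μ/r₁) = 3303 m/s; transfer-periapsis v_p = √[μ(2/r₁ − 1/a_t)] = 4367 m/s.
Δv₁ = v_p − v_c1 = 1064 m/s.
= 1.064 km/s.

Δv ≈ 1.064 km/s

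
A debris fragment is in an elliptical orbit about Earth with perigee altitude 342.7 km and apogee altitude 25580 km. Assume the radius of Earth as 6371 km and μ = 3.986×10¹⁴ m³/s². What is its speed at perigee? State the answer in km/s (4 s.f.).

r_p = 6371 + 342.7 = 6713.7 km = 6.7137×10⁶ m.
r_a = 6371 + 25580 = 31951 km = 3.1951×10⁷ m.
Semi-major axis a = (r_p + r_a)/2 = 19332 km = 1.933×10⁷ m.
Vis-viva: v² = μ(2/r − 1/a) = 3.986×10¹⁴ × (2.979×10⁻⁷ − 5.173×10⁻⁸) = 9.812×10⁷ m²/s².
v = 9906 m/s = 9.906 km/s.

v ≈ 9.906 km/s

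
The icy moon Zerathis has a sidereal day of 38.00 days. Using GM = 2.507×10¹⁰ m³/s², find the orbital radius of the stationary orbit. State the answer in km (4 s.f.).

r_sync ≈ 18990 km

T = 38.00 days = 3.283×10⁶ s.
A synchronous orbit has period T, so by Kepler's third law a = (μT²/4π²)^(1/3).
μT²/4π² = 2.507×10¹⁰ × (3.283×10⁶)² / 39.48 = 6.845×10²¹ m³.
a = 1.899×10⁷ m = 18987 km.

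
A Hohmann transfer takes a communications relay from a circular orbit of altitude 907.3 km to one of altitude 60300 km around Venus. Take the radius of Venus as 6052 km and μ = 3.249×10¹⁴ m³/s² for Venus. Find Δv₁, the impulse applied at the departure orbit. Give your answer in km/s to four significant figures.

Δv ≈ 2.360 km/s

r₁ = 6052 + 907.3 = 6959.3 km = 6.9593×10⁶ m.
r₂ = 6052 + 60300 = 66352 km = 6.6352×10⁷ m.
Transfer ellipse a_t = (r₁ + r₂)/2 = 3.666×10⁷ m.
At r₁: circular v_c1 = √(μ/r₁) = 6833 m/s; transfer-periapsis v_p = √[μ(2/r₁ − 1/a_t)] = 9193 m/s.
Δv₁ = v_p − v_c1 = 2360 m/s.
= 2.360 km/s.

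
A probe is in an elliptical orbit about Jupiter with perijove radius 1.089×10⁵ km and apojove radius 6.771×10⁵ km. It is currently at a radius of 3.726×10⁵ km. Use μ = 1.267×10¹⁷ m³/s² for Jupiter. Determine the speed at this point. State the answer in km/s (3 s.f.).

v ≈ 18.9 km/s

Semi-major axis a = (r_p + r_a)/2 = 3.9300×10⁵ km = 3.930×10⁸ m.
Vis-viva: v² = μ(2/r − 1/a) = 1.267×10¹⁷ × (5.368×10⁻⁹ − 2.545×10⁻⁹) = 3.577×10⁸ m²/s².
v = 18910 m/s = 18.91 km/s.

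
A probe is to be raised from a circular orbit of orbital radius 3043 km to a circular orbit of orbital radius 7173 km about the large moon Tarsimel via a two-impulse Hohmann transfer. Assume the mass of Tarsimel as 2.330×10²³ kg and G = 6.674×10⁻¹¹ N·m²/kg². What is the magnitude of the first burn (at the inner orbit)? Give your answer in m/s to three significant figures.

Δv ≈ 418 m/s

μ = GM = 6.674×10⁻¹¹ × 2.330×10²³ = 1.555×10¹³ m³/s².
r₁ = 3043 km = 3.043×10⁶ m.
r₂ = 7173 km = 7.173×10⁶ m.
Transfer ellipse a_t = (r₁ + r₂)/2 = 5.108×10⁶ m.
At r₁: circular v_c1 = √(μ/r₁) = 2261 m/s; transfer-periapsis v_p = √[μ(2/r₁ − 1/a_t)] = 2679 m/s.
Δv₁ = v_p − v_c1 = 418.2 m/s.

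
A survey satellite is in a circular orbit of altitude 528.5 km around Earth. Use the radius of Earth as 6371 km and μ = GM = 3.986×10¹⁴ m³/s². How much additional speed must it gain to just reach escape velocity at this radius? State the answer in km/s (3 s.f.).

Δv ≈ 3.15 km/s

r = 6371 + 528.5 = 6899.5 km = 6.8995×10⁶ m.
Circular speed v_c = √(μ/r) = 7601 m/s.
Escape speed v_esc = √(2μ/r) = √2 × v_c = 10750 m/s.
Δv = v_esc − v_c = 3148 m/s = 3.148 km/s.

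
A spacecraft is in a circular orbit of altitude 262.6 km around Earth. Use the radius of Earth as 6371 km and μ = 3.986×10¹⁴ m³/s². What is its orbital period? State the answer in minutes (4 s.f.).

T ≈ 89.62 minutes

r = 6371 + 262.6 = 6633.6 km = 6.6336×10⁶ m.
Kepler's third law: T = 2π√(r³/μ) = 2π√((6.634×10⁶)³ / 3.986×10¹⁴).
r³/μ = 7.323×10⁵ s², so T = 2π × 8.558×10² = 5.377×10³ s.
Converting: 5.377×10³ s ÷ 60.00 = 89.62 minutes.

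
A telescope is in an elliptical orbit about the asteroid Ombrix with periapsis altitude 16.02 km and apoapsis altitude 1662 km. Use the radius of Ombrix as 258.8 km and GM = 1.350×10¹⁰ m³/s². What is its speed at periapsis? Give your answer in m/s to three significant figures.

r_p = 258.8 + 16.02 = 274.82 km = 2.7482×10⁵ m.
r_a = 258.8 + 1662 = 1920.8 km = 1.9208×10⁶ m.
Semi-major axis a = (r_p + r_a)/2 = 1097.8 km = 1.098×10⁶ m.
Vis-viva: v² = μ(2/r − 1/a) = 1.350×10¹⁰ × (7.277×10⁻⁶ − 9.109×10⁻⁷) = 8.595×10⁴ m²/s².
v = 293.2 m/s.

v ≈ 293 m/s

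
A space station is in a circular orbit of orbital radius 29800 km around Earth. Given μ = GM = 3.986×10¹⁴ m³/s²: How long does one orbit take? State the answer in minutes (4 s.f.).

r = 29800 km = 2.980×10⁷ m.
Kepler's third law: T = 2π√(r³/μ) = 2π√((2.980×10⁷)³ / 3.986×10¹⁴).
r³/μ = 6.639×10⁷ s², so T = 2π × 8.148×10³ = 5.120×10⁴ s.
Converting: 5.120×10⁴ s ÷ 60.00 = 853.3 minutes.

T ≈ 853.3 minutes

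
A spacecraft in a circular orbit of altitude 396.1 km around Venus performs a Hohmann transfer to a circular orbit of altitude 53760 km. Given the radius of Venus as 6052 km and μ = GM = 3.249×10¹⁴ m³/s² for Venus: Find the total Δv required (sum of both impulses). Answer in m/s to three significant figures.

Δv_total ≈ 3740 m/s

r₁ = 6052 + 396.1 = 6448.1 km = 6.4481×10⁶ m.
r₂ = 6052 + 53760 = 59812 km = 5.9812×10⁷ m.
Transfer ellipse a_t = (r₁ + r₂)/2 = 3.313×10⁷ m.
At r₁: circular v_c1 = √(μ/r₁) = 7098 m/s; transfer-periapsis v_p = √[μ(2/r₁ − 1/a_t)] = 9538 m/s.
Δv₁ = v_p − v_c1 = 2439 m/s.
At r₂: circular v_c2 = √(μ/r₂) = 2331 m/s; transfer-apoapsis v_a = √[μ(2/r₂ − 1/a_t)] = 1028 m/s.
Δv₂ = v_c2 − v_a = 1302 m/s.
Total Δv = Δv₁ + Δv₂ = 3742 m/s.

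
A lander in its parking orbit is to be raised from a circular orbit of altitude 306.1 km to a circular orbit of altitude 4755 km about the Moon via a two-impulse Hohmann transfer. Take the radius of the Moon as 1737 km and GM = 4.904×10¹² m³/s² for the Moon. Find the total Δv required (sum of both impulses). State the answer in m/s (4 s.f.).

r₁ = 1737 + 306.1 = 2043.1 km = 2.0431×10⁶ m.
r₂ = 1737 + 4755 = 6492.0 km = 6.4920×10⁶ m.
Transfer ellipse a_t = (r₁ + r₂)/2 = 4.268×10⁶ m.
At r₁: circular v_c1 = √(μ/r₁) = 1549 m/s; transfer-perilune v_p = √[μ(2/r₁ − 1/a_t)] = 1911 m/s.
Δv₁ = v_p − v_c1 = 361.6 m/s.
At r₂: circular v_c2 = √(μ/r₂) = 869.1 m/s; transfer-apolune v_a = √[μ(2/r₂ − 1/a_t)] = 601.4 m/s.
Δv₂ = v_c2 − v_a = 267.8 m/s.
Total Δv = Δv₁ + Δv₂ = 629.3 m/s.

Δv_total ≈ 629.3 m/s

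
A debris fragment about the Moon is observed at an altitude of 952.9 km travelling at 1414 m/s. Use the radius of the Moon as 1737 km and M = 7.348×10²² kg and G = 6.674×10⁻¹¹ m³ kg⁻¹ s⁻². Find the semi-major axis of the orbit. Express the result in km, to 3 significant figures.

μ = GM = 6.674×10⁻¹¹ × 7.348×10²² = 4.904×10¹² m³/s².
r = 1737 + 952.9 = 2689.9 km = 2.690×10⁶ m.
Specific orbital energy ε = v²/2 − μ/r = (1414)²/2 − 4.904×10¹²/2.690×10⁶ = -8.234×10⁵ J/kg.
Since ε = −μ/(2a), a = −μ/(2ε) = 2.978×10⁶ m = 2977.8 km.

a ≈ 2980 km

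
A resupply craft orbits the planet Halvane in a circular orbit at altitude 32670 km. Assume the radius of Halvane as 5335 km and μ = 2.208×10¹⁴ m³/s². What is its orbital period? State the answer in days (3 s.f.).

T ≈ 1.15 days

r = 5335 + 32670 = 38005 km = 3.8005×10⁷ m.
Kepler's third law: T = 2π√(r³/μ) = 2π√((3.800×10⁷)³ / 2.208×10¹⁴).
r³/μ = 2.486×10⁸ s², so T = 2π × 1.577×10⁴ = 9.907×10⁴ s.
Converting: 9.907×10⁴ s ÷ 86400 = 1.147 days.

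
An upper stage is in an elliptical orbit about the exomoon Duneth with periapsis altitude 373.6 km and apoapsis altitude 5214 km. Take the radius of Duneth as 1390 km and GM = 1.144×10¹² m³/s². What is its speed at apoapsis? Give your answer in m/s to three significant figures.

r_p = 1390 + 373.6 = 1763.6 km = 1.7636×10⁶ m.
r_a = 1390 + 5214 = 6604.0 km = 6.6040×10⁶ m.
Semi-major axis a = (r_p + r_a)/2 = 4183.8 km = 4.184×10⁶ m.
Vis-viva: v² = μ(2/r − 1/a) = 1.144×10¹² × (3.028×10⁻⁷ − 2.390×10⁻⁷) = 7.302×10⁴ m²/s².
v = 270.2 m/s.

v ≈ 270 m/s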